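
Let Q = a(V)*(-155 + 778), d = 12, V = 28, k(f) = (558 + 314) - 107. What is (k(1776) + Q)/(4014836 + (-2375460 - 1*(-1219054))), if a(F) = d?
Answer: 2747/952810 ≈ 0.0028831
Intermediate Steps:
k(f) = 765 (k(f) = 872 - 107 = 765)
a(F) = 12
Q = 7476 (Q = 12*(-155 + 778) = 12*623 = 7476)
(k(1776) + Q)/(4014836 + (-2375460 - 1*(-1219054))) = (765 + 7476)/(4014836 + (-2375460 - 1*(-1219054))) = 8241/(4014836 + (-2375460 + 1219054)) = 8241/(4014836 - 1156406) = 8241/2858430 = 8241*(1/2858430) = 2747/952810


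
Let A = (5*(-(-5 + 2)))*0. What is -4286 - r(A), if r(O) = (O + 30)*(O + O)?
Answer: -4286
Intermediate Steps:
A = 0 (A = (5*(-1*(-3)))*0 = (5*3)*0 = 15*0 = 0)
r(O) = 2*O*(30 + O) (r(O) = (30 + O)*(2*O) = 2*O*(30 + O))
-4286 - r(A) = -4286 - 2*0*(30 + 0) = -4286 - 2*0*30 = -4286 - 1*0 = -4286 + 0 = -4286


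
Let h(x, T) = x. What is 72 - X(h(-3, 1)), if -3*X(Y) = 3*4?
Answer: 76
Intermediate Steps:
X(Y) = -4
72 - X(h(-3, 1)) = 72 - 1*(-4) = 72 + 4 = 76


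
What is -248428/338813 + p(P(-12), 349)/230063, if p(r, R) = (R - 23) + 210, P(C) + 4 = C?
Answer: -56972487196/77948335219 ≈ -0.73090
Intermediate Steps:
P(C) = -4 + C
p(r, R) = 187 + R (p(r, R) = (-23 + R) + 210 = 187 + R)
-248428/338813 + p(P(-12), 349)/230063 = -248428/338813 + (187 + 349)/230063 = -248428*1/338813 + 536*(1/230063) = -248428/338813 + 536/230063 = -56972487196/77948335219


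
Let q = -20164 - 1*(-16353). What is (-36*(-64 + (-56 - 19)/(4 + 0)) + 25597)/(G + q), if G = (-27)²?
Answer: -14288/1541 ≈ -9.2719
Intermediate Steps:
G = 729
q = -3811 (q = -20164 + 16353 = -3811)
(-36*(-64 + (-56 - 19)/(4 + 0)) + 25597)/(G + q) = (-36*(-64 + (-56 - 19)/(4 + 0)) + 25597)/(729 - 3811) = (-36*(-64 - 75/4) + 25597)/(-3082) = (-36*(-64 - 75*¼) + 25597)*(-1/3082) = (-36*(-64 - 75/4) + 25597)*(-1/3082) = (-36*(-331/4) + 25597)*(-1/3082) = (2979 + 25597)*(-1/3082) = 28576*(-1/3082) = -14288/1541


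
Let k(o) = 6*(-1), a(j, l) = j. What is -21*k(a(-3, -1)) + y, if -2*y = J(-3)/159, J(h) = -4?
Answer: 20036/159 ≈ 126.01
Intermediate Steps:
y = 2/159 (y = -(-2)/159 = -½*(-4/159) = 2/159 ≈ 0.012579)
k(o) = -6
-21*k(a(-3, -1)) + y = -21*(-6) + 2/159 = 126 + 2/159 = 20036/159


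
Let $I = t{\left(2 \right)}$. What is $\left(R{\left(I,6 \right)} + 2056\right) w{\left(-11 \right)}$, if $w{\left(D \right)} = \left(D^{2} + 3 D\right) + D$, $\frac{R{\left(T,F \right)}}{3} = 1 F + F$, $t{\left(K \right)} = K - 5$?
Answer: $161084$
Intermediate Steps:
$t{\left(K \right)} = -5 + K$
$I = -3$ ($I = -5 + 2 = -3$)
$R{\left(T,F \right)} = 6 F$ ($R{\left(T,F \right)} = 3 \left(1 F + F\right) = 3 \left(F + F\right) = 3 \cdot 2 F = 6 F$)
$w{\left(D \right)} = D^{2} + 4 D$
$\left(R{\left(I,6 \right)} + 2056\right) w{\left(-11 \right)} = \left(6 \cdot 6 + 2056\right) \left(- 11 \left(4 - 11\right)\right) = \left(36 + 2056\right) \left(\left(-11\right) \left(-7\right)\right) = 2092 \cdot 77 = 161084$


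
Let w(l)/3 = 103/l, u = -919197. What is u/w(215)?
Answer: -65875785/103 ≈ -6.3957e+5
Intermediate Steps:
w(l) = 309/l (w(l) = 3*(103/l) = 309/l)
u/w(215) = -919197/(309/215) = -919197/(309*(1/215)) = -919197/309/215 = -919197*215/309 = -65875785/103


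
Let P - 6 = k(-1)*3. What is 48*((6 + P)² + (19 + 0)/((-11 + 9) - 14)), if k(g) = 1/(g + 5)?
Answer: 7746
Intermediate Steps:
k(g) = 1/(5 + g)
P = 27/4 (P = 6 + 3/(5 - 1) = 6 + 3/4 = 6 + (¼)*3 = 6 + ¾ = 27/4 ≈ 6.7500)
48*((6 + P)² + (19 + 0)/((-11 + 9) - 14)) = 48*((6 + 27/4)² + (19 + 0)/((-11 + 9) - 14)) = 48*((51/4)² + 19/(-2 - 14)) = 48*(2601/16 + 19/(-16)) = 48*(2601/16 + 19*(-1/16)) = 48*(2601/16 - 19/16) = 48*(1291/8) = 7746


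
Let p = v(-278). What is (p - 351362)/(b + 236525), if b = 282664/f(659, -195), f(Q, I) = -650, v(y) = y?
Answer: -114283000/76729293 ≈ -1.4894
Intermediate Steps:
p = -278
b = -141332/325 (b = 282664/(-650) = 282664*(-1/650) = -141332/325 ≈ -434.87)
(p - 351362)/(b + 236525) = (-278 - 351362)/(-141332/325 + 236525) = -351640/76729293/325 = -351640*325/76729293 = -114283000/76729293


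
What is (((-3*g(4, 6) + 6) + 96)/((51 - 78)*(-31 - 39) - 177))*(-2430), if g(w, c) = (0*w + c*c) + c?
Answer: 19440/571 ≈ 34.046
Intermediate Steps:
g(w, c) = c + c**2 (g(w, c) = (0 + c**2) + c = c**2 + c = c + c**2)
(((-3*g(4, 6) + 6) + 96)/((51 - 78)*(-31 - 39) - 177))*(-2430) = (((-18*(1 + 6) + 6) + 96)/((51 - 78)*(-31 - 39) - 177))*(-2430) = (((-18*7 + 6) + 96)/(-27*(-70) - 177))*(-2430) = (((-3*42 + 6) + 96)/(1890 - 177))*(-2430) = (((-126 + 6) + 96)/1713)*(-2430) = ((-120 + 96)*(1/1713))*(-2430) = -24*1/1713*(-2430) = -8/571*(-2430) = 19440/571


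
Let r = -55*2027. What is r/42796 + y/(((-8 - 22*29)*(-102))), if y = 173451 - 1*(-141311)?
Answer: 1531146233/704978508 ≈ 2.1719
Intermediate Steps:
y = 314762 (y = 173451 + 141311 = 314762)
r = -111485
r/42796 + y/(((-8 - 22*29)*(-102))) = -111485/42796 + 314762/(((-8 - 22*29)*(-102))) = -111485*1/42796 + 314762/(((-8 - 638)*(-102))) = -111485/42796 + 314762/((-646*(-102))) = -111485/42796 + 314762/65892 = -111485/42796 + 314762*(1/65892) = -111485/42796 + 157381/32946 = 1531146233/704978508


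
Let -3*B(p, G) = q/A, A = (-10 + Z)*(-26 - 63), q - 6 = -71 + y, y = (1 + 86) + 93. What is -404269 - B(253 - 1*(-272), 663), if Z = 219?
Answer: -22559423122/55803 ≈ -4.0427e+5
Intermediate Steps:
y = 180 (y = 87 + 93 = 180)
q = 115 (q = 6 + (-71 + 180) = 6 + 109 = 115)
A = -18601 (A = (-10 + 219)*(-26 - 63) = 209*(-89) = -18601)
B(p, G) = 115/55803 (B(p, G) = -115/(3*(-18601)) = -115*(-1)/(3*18601) = -1/3*(-115/18601) = 115/55803)
-404269 - B(253 - 1*(-272), 663) = -404269 - 1*115/55803 = -404269 - 115/55803 = -22559423122/55803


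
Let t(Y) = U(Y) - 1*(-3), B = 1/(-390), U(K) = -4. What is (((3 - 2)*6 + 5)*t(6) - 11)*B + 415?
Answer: 80936/195 ≈ 415.06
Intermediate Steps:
B = -1/390 ≈ -0.0025641
t(Y) = -1 (t(Y) = -4 - 1*(-3) = -4 + 3 = -1)
(((3 - 2)*6 + 5)*t(6) - 11)*B + 415 = (((3 - 2)*6 + 5)*(-1) - 11)*(-1/390) + 415 = ((1*6 + 5)*(-1) - 11)*(-1/390) + 415 = ((6 + 5)*(-1) - 11)*(-1/390) + 415 = (11*(-1) - 11)*(-1/390) + 415 = (-11 - 11)*(-1/390) + 415 = -22*(-1/390) + 415 = 11/195 + 415 = 80936/195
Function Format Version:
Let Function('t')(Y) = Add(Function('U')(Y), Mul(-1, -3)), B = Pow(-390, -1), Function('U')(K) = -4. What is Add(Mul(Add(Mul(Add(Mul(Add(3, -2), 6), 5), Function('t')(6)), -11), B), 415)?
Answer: Rational(80936, 195) ≈ 415.06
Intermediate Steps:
B = Rational(-1, 390) ≈ -0.0025641
Function('t')(Y) = -1 (Function('t')(Y) = Add(-4, Mul(-1, -3)) = Add(-4, 3) = -1)
Add(Mul(Add(Mul(Add(Mul(Add(3, -2), 6), 5), Function('t')(6)), -11), B), 415) = Add(Mul(Add(Mul(Add(Mul(Add(3, -2), 6), 5), -1), -11), Rational(-1, 390)), 415) = Add(Mul(Add(Mul(Add(Mul(1, 6), 5), -1), -11), Rational(-1, 390)), 415) = Add(Mul(Add(Mul(Add(6, 5), -1), -11), Rational(-1, 390)), 415) = Add(Mul(Add(Mul(11, -1), -11), Rational(-1, 390)), 415) = Add(Mul(Add(-11, -11), Rational(-1, 390)), 415) = Add(Mul(-22, Rational(-1, 390)), 415) = Add(Rational(11, 195), 415) = Rational(80936, 195)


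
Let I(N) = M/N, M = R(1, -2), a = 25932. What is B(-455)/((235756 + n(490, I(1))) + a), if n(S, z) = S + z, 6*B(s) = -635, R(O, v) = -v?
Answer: -127/314616 ≈ -0.00040367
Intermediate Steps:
M = 2 (M = -1*(-2) = 2)
I(N) = 2/N
B(s) = -635/6 (B(s) = (⅙)*(-635) = -635/6)
B(-455)/((235756 + n(490, I(1))) + a) = -635/(6*((235756 + (490 + 2/1)) + 25932)) = -635/(6*((235756 + (490 + 2*1)) + 25932)) = -635/(6*((235756 + (490 + 2)) + 25932)) = -635/(6*((235756 + 492) + 25932)) = -635/(6*(236248 + 25932)) = -635/6/262180 = -635/6*1/262180 = -127/314616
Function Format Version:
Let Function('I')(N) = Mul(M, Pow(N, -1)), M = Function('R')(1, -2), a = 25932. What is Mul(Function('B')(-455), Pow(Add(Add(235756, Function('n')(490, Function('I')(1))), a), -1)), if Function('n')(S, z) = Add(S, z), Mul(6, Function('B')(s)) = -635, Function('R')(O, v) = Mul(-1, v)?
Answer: Rational(-127, 314616) ≈ -0.00040367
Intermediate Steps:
M = 2 (M = Mul(-1, -2) = 2)
Function('I')(N) = Mul(2, Pow(N, -1))
Function('B')(s) = Rational(-635, 6) (Function('B')(s) = Mul(Rational(1, 6), -635) = Rational(-635, 6))
Mul(Function('B')(-455), Pow(Add(Add(235756, Function('n')(490, Function('I')(1))), a), -1)) = Mul(Rational(-635, 6), Pow(Add(Add(235756, Add(490, Mul(2, Pow(1, -1)))), 25932), -1)) = Mul(Rational(-635, 6), Pow(Add(Add(235756, Add(490, Mul(2, 1))), 25932), -1)) = Mul(Rational(-635, 6), Pow(Add(Add(235756, Add(490, 2)), 25932), -1)) = Mul(Rational(-635, 6), Pow(Add(Add(235756, 492), 25932), -1)) = Mul(Rational(-635, 6), Pow(Add(236248, 25932), -1)) = Mul(Rational(-635, 6), Pow(262180, -1)) = Mul(Rational(-635, 6), Rational(1, 262180)) = Rational(-127, 314616)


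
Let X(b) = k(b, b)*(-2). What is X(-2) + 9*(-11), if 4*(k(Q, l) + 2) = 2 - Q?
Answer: -97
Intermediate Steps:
k(Q, l) = -3/2 - Q/4 (k(Q, l) = -2 + (2 - Q)/4 = -2 + (1/2 - Q/4) = -3/2 - Q/4)
X(b) = 3 + b/2 (X(b) = (-3/2 - b/4)*(-2) = 3 + b/2)
X(-2) + 9*(-11) = (3 + (1/2)*(-2)) + 9*(-11) = (3 - 1) - 99 = 2 - 99 = -97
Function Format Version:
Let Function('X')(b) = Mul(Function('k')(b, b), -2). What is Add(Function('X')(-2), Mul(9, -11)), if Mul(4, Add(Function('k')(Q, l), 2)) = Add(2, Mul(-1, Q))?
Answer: -97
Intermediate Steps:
Function('k')(Q, l) = Add(Rational(-3, 2), Mul(Rational(-1, 4), Q)) (Function('k')(Q, l) = Add(-2, Mul(Rational(1, 4), Add(2, Mul(-1, Q)))) = Add(-2, Add(Rational(1, 2), Mul(Rational(-1, 4), Q))) = Add(Rational(-3, 2), Mul(Rational(-1, 4), Q)))
Function('X')(b) = Add(3, Mul(Rational(1, 2), b)) (Function('X')(b) = Mul(Add(Rational(-3, 2), Mul(Rational(-1, 4), b)), -2) = Add(3, Mul(Rational(1, 2), b)))
Add(Function('X')(-2), Mul(9, -11)) = Add(Add(3, Mul(Rational(1, 2), -2)), Mul(9, -11)) = Add(Add(3, -1), -99) = Add(2, -99) = -97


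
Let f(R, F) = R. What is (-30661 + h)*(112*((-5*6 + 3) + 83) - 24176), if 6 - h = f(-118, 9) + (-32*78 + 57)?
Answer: 503066592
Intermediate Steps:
h = 2563 (h = 6 - (-118 + (-32*78 + 57)) = 6 - (-118 + (-2496 + 57)) = 6 - (-118 - 2439) = 6 - 1*(-2557) = 6 + 2557 = 2563)
(-30661 + h)*(112*((-5*6 + 3) + 83) - 24176) = (-30661 + 2563)*(112*((-5*6 + 3) + 83) - 24176) = -28098*(112*((-30 + 3) + 83) - 24176) = -28098*(112*(-27 + 83) - 24176) = -28098*(112*56 - 24176) = -28098*(6272 - 24176) = -28098*(-17904) = 503066592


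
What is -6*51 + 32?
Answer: -274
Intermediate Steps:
-6*51 + 32 = -306 + 32 = -274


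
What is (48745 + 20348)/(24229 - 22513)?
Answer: 23031/572 ≈ 40.264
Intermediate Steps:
(48745 + 20348)/(24229 - 22513) = 69093/1716 = 69093*(1/1716) = 23031/572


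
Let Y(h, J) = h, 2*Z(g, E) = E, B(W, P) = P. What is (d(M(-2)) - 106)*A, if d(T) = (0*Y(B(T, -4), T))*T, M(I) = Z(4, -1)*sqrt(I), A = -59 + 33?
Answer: 2756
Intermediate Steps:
A = -26
Z(g, E) = E/2
M(I) = -sqrt(I)/2 (M(I) = ((1/2)*(-1))*sqrt(I) = -sqrt(I)/2)
d(T) = 0 (d(T) = (0*(-4))*T = 0*T = 0)
(d(M(-2)) - 106)*A = (0 - 106)*(-26) = -106*(-26) = 2756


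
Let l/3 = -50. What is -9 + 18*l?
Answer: -2709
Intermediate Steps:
l = -150 (l = 3*(-50) = -150)
-9 + 18*l = -9 + 18*(-150) = -9 - 2700 = -2709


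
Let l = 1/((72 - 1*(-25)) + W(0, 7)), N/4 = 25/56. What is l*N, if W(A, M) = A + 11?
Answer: 25/1512 ≈ 0.016534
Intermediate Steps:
W(A, M) = 11 + A
N = 25/14 (N = 4*(25/56) = 25/14 ≈ 1.7857)
l = 1/108 (l = 1/((72 - 1*(-25)) + (11 + 0)) = 1/((72 + 25) + 11) = 1/(97 + 11) = 1/108 ≈ 0.0092593)
l*N = (1/108)*(25/14) = 25/1512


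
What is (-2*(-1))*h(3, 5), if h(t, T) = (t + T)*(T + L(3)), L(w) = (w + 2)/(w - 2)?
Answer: 160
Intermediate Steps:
L(w) = (2 + w)/(-2 + w)
h(t, T) = (5 + T)*(T + t) (h(t, T) = (t + T)*(T + (2 + 3)/(-2 + 3)) = (T + t)*(T + 5/1) = (T + t)*(T + 1*5) = (T + t)*(T + 5) = (T + t)*(5 + T) = (5 + T)*(T + t))
(-2*(-1))*h(3, 5) = (-2*(-1))*(5² + 5*5 + 5*3 + 5*3) = 2*(25 + 25 + 15 + 15) = 2*80 = 160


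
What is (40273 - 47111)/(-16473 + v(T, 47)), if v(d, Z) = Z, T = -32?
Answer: 3419/8213 ≈ 0.41629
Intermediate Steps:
(40273 - 47111)/(-16473 + v(T, 47)) = (40273 - 47111)/(-16473 + 47) = -6838/(-16426) = -6838*(-1/16426) = 3419/8213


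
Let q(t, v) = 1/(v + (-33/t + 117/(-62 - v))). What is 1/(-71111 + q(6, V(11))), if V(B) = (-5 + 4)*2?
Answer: -189/13439999 ≈ -1.4063e-5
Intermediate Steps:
V(B) = -2 (V(B) = -1*2 = -2)
q(t, v) = 1/(v - 33/t + 117/(-62 - v))
1/(-71111 + q(6, V(11))) = 1/(-71111 + 6*(62 - 2)/(-2046 - 117*6 - 33*(-2) + 6*(-2)² + 62*6*(-2))) = 1/(-71111 + 6*60/(-2046 - 702 + 66 + 6*4 - 744)) = 1/(-71111 + 6*60/(-2046 - 702 + 66 + 24 - 744)) = 1/(-71111 + 6*60/(-3402)) = 1/(-71111 + 6*(-1/3402)*60) = 1/(-71111 - 20/189) = 1/(-13439999/189) = -189/13439999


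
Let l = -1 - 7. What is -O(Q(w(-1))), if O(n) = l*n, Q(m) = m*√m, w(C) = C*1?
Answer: -8*I ≈ -8.0*I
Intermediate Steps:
w(C) = C
l = -8
Q(m) = m^(3/2)
O(n) = -8*n
-O(Q(w(-1))) = -(-8)*(-1)^(3/2) = -(-8)*(-I) = -8*I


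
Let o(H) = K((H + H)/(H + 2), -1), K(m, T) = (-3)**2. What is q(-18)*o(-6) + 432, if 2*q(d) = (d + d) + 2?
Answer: 279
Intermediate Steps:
K(m, T) = 9
q(d) = 1 + d (q(d) = ((d + d) + 2)/2 = (2*d + 2)/2 = (2 + 2*d)/2 = 1 + d)
o(H) = 9
q(-18)*o(-6) + 432 = (1 - 18)*9 + 432 = -17*9 + 432 = -153 + 432 = 279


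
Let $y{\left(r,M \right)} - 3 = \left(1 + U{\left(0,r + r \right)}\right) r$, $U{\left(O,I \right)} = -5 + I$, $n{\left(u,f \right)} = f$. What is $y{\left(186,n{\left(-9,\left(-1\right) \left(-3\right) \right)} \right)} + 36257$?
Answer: $104708$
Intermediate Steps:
$y{\left(r,M \right)} = 3 + r \left(-4 + 2 r\right)$ ($y{\left(r,M \right)} = 3 + \left(1 + \left(-5 + \left(r + r\right)\right)\right) r = 3 + \left(1 + \left(-5 + 2 r\right)\right) r = 3 + \left(-4 + 2 r\right) r = 3 + r \left(-4 + 2 r\right)$)
$y{\left(186,n{\left(-9,\left(-1\right) \left(-3\right) \right)} \right)} + 36257 = \left(3 + 186 + 186 \left(-5 + 2 \cdot 186\right)\right) + 36257 = \left(3 + 186 + 186 \left(-5 + 372\right)\right) + 36257 = \left(3 + 186 + 186 \cdot 367\right) + 36257 = \left(3 + 186 + 68262\right) + 36257 = 68451 + 36257 = 104708$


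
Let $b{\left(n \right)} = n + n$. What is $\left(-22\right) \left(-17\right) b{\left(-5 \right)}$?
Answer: $-3740$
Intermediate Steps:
$b{\left(n \right)} = 2 n$
$\left(-22\right) \left(-17\right) b{\left(-5 \right)} = \left(-22\right) \left(-17\right) 2 \left(-5\right) = 374 \left(-10\right) = -3740$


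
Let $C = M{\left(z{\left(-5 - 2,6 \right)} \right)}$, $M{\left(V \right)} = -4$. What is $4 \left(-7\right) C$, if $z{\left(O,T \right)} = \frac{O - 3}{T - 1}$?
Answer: $112$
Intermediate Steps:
$z{\left(O,T \right)} = \frac{-3 + O}{-1 + T}$
$C = -4$
$4 \left(-7\right) C = 4 \left(-7\right) \left(-4\right) = \left(-28\right) \left(-4\right) = 112$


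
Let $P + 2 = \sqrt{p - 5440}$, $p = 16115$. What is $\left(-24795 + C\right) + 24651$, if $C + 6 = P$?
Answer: $-152 + 5 \sqrt{427} \approx -48.68$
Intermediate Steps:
$P = -2 + 5 \sqrt{427}$ ($P = -2 + \sqrt{16115 - 5440} = -2 + \sqrt{10675} = -2 + 5 \sqrt{427} \approx 101.32$)
$C = -8 + 5 \sqrt{427}$ ($C = -6 - \left(2 - 5 \sqrt{427}\right) = -8 + 5 \sqrt{427} \approx 95.32$)
$\left(-24795 + C\right) + 24651 = \left(-24795 - \left(8 - 5 \sqrt{427}\right)\right) + 24651 = \left(-24803 + 5 \sqrt{427}\right) + 24651 = -152 + 5 \sqrt{427}$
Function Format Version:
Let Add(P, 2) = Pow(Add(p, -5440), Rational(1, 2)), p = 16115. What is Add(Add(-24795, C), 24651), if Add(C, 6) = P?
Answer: Add(-152, Mul(5, Pow(427, Rational(1, 2)))) ≈ -48.680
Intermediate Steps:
P = Add(-2, Mul(5, Pow(427, Rational(1, 2)))) (P = Add(-2, Pow(Add(16115, -5440), Rational(1, 2))) = Add(-2, Pow(10675, Rational(1, 2))) = Add(-2, Mul(5, Pow(427, Rational(1, 2)))) ≈ 101.32)
C = Add(-8, Mul(5, Pow(427, Rational(1, 2)))) (C = Add(-6, Add(-2, Mul(5, Pow(427, Rational(1, 2))))) = Add(-8, Mul(5, Pow(427, Rational(1, 2)))) ≈ 95.320)
Add(Add(-24795, C), 24651) = Add(Add(-24795, Add(-8, Mul(5, Pow(427, Rational(1, 2))))), 24651) = Add(Add(-24803, Mul(5, Pow(427, Rational(1, 2)))), 24651) = Add(-152, Mul(5, Pow(427, Rational(1, 2))))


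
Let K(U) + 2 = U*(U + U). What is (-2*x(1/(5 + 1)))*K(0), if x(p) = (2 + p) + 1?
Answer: 38/3 ≈ 12.667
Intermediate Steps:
K(U) = -2 + 2*U² (K(U) = -2 + U*(U + U) = -2 + U*(2*U) = -2 + 2*U²)
x(p) = 3 + p
(-2*x(1/(5 + 1)))*K(0) = (-2*(3 + 1/(5 + 1)))*(-2 + 2*0²) = (-2*(3 + 1/6))*(-2 + 2*0) = (-2*(3 + ⅙))*(-2 + 0) = -2*19/6*(-2) = -19/3*(-2) = 38/3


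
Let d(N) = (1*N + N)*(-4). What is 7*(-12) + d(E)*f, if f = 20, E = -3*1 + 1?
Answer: 236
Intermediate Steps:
E = -2 (E = -3 + 1 = -2)
d(N) = -8*N (d(N) = (N + N)*(-4) = (2*N)*(-4) = -8*N)
7*(-12) + d(E)*f = 7*(-12) - 8*(-2)*20 = -84 + 16*20 = -84 + 320 = 236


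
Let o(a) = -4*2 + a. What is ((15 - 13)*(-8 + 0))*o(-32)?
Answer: 640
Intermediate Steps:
o(a) = -8 + a
((15 - 13)*(-8 + 0))*o(-32) = ((15 - 13)*(-8 + 0))*(-8 - 32) = (2*(-8))*(-40) = -16*(-40) = 640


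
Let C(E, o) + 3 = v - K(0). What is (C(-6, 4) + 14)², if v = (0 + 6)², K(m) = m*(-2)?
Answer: 2209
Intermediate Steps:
K(m) = -2*m
v = 36 (v = 6² = 36)
C(E, o) = 33 (C(E, o) = -3 + (36 - (-2)*0) = -3 + (36 - 1*0) = -3 + (36 + 0) = -3 + 36 = 33)
(C(-6, 4) + 14)² = (33 + 14)² = 47² = 2209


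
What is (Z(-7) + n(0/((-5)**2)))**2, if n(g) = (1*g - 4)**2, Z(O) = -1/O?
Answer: 12769/49 ≈ 260.59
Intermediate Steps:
n(g) = (-4 + g)**2 (n(g) = (g - 4)**2 = (-4 + g)**2)
(Z(-7) + n(0/((-5)**2)))**2 = (-1/(-7) + (-4 + 0/((-5)**2))**2)**2 = (-1*(-1/7) + (-4 + 0/25)**2)**2 = (1/7 + (-4 + 0*(1/25))**2)**2 = (1/7 + (-4 + 0)**2)**2 = (1/7 + (-4)**2)**2 = (1/7 + 16)**2 = (113/7)**2 = 12769/49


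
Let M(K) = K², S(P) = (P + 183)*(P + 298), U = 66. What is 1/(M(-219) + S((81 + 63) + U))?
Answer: 1/247605 ≈ 4.0387e-6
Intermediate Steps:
S(P) = (183 + P)*(298 + P)
1/(M(-219) + S((81 + 63) + U)) = 1/((-219)² + (54534 + ((81 + 63) + 66)² + 481*((81 + 63) + 66))) = 1/(47961 + (54534 + (144 + 66)² + 481*(144 + 66))) = 1/(47961 + (54534 + 210² + 481*210)) = 1/(47961 + (54534 + 44100 + 101010)) = 1/(47961 + 199644) = 1/247605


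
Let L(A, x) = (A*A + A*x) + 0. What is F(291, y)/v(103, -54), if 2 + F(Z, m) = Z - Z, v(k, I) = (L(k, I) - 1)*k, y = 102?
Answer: -1/259869 ≈ -3.8481e-6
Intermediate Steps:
L(A, x) = A² + A*x (L(A, x) = (A² + A*x) + 0 = A² + A*x)
v(k, I) = k*(-1 + k*(I + k)) (v(k, I) = (k*(k + I) - 1)*k = (k*(I + k) - 1)*k = (-1 + k*(I + k))*k = k*(-1 + k*(I + k)))
F(Z, m) = -2 (F(Z, m) = -2 + (Z - Z) = -2 + 0 = -2)
F(291, y)/v(103, -54) = -2*1/(103*(-1 + 103*(-54 + 103))) = -2*1/(103*(-1 + 103*49)) = -2*1/(103*(-1 + 5047)) = -2/(103*5046) = -2/519738 = -2*1/519738 = -1/259869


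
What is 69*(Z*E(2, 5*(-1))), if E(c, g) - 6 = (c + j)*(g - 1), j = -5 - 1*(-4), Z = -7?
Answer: 0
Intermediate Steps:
j = -1 (j = -5 + 4 = -1)
E(c, g) = 6 + (-1 + c)*(-1 + g) (E(c, g) = 6 + (c - 1)*(g - 1) = 6 + (-1 + c)*(-1 + g))
69*(Z*E(2, 5*(-1))) = 69*(-7*(7 - 1*2 - 5*(-1) + 2*(5*(-1)))) = 69*(-7*(7 - 2 - 1*(-5) + 2*(-5))) = 69*(-7*(7 - 2 + 5 - 10)) = 69*(-7*0) = 69*0 = 0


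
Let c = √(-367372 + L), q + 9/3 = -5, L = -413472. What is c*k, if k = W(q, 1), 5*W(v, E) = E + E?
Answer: 4*I*√195211/5 ≈ 353.46*I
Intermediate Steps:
q = -8 (q = -3 - 5 = -8)
W(v, E) = 2*E/5 (W(v, E) = (E + E)/5 = (2*E)/5 = 2*E/5)
k = ⅖ (k = (⅖)*1 = ⅖ ≈ 0.40000)
c = 2*I*√195211 (c = √(-367372 - 413472) = √(-780844) = 2*I*√195211 ≈ 883.65*I)
c*k = (2*I*√195211)*(⅖) = 4*I*√195211/5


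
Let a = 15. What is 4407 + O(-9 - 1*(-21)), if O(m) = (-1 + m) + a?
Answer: 4433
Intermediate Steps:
O(m) = 14 + m (O(m) = (-1 + m) + 15 = 14 + m)
4407 + O(-9 - 1*(-21)) = 4407 + (14 + (-9 - 1*(-21))) = 4407 + (14 + (-9 + 21)) = 4407 + (14 + 12) = 4407 + 26 = 4433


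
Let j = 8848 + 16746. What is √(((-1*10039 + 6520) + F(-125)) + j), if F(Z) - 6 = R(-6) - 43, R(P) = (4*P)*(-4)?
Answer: √22134 ≈ 148.77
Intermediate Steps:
R(P) = -16*P
j = 25594
F(Z) = 59 (F(Z) = 6 + (-16*(-6) - 43) = 6 + (96 - 43) = 6 + 53 = 59)
√(((-1*10039 + 6520) + F(-125)) + j) = √(((-1*10039 + 6520) + 59) + 25594) = √(((-10039 + 6520) + 59) + 25594) = √((-3519 + 59) + 25594) = √(-3460 + 25594) = √22134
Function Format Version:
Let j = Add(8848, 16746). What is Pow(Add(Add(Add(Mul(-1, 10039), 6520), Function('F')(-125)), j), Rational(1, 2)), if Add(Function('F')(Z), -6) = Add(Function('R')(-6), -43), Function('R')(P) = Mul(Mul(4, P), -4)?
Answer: Pow(22134, Rational(1, 2)) ≈ 148.77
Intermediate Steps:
Function('R')(P) = Mul(-16, P)
j = 25594
Function('F')(Z) = 59 (Function('F')(Z) = Add(6, Add(Mul(-16, -6), -43)) = Add(6, Add(96, -43)) = Add(6, 53) = 59)
Pow(Add(Add(Add(Mul(-1, 10039), 6520), Function('F')(-125)), j), Rational(1, 2)) = Pow(Add(Add(Add(Mul(-1, 10039), 6520), 59), 25594), Rational(1, 2)) = Pow(Add(Add(Add(-10039, 6520), 59), 25594), Rational(1, 2)) = Pow(Add(Add(-3519, 59), 25594), Rational(1, 2)) = Pow(Add(-3460, 25594), Rational(1, 2)) = Pow(22134, Rational(1, 2))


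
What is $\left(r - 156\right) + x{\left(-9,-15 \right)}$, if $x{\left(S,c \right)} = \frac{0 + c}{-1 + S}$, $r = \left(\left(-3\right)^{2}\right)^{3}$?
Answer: $\frac{1149}{2} \approx 574.5$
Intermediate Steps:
$r = 729$ ($r = 9^{3} = 729$)
$x{\left(S,c \right)} = \frac{c}{-1 + S}$
$\left(r - 156\right) + x{\left(-9,-15 \right)} = \left(729 - 156\right) - \frac{15}{-1 - 9} = 573 - \frac{15}{-10} = 573 - - \frac{3}{2} = 573 + \frac{3}{2} = \frac{1149}{2}$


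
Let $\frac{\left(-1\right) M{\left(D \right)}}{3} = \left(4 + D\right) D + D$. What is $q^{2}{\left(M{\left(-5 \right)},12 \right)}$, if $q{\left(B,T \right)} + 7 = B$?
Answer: $49$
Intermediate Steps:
$M{\left(D \right)} = - 3 D - 3 D \left(4 + D\right)$ ($M{\left(D \right)} = - 3 \left(\left(4 + D\right) D + D\right) = - 3 \left(D \left(4 + D\right) + D\right) = - 3 \left(D + D \left(4 + D\right)\right) = - 3 D - 3 D \left(4 + D\right)$)
$q{\left(B,T \right)} = -7 + B$
$q^{2}{\left(M{\left(-5 \right)},12 \right)} = \left(-7 - - 15 \left(5 - 5\right)\right)^{2} = \left(-7 - \left(-15\right) 0\right)^{2} = \left(-7 + 0\right)^{2} = \left(-7\right)^{2} = 49$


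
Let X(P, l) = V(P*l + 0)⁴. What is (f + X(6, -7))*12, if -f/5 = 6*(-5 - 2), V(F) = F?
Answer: 37342872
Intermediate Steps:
X(P, l) = P⁴*l⁴ (X(P, l) = (P*l + 0)⁴ = (P*l)⁴ = P⁴*l⁴)
f = 210 (f = -30*(-5 - 2) = -30*(-7) = -5*(-42) = 210)
(f + X(6, -7))*12 = (210 + 6⁴*(-7)⁴)*12 = (210 + 1296*2401)*12 = (210 + 3111696)*12 = 3111906*12 = 37342872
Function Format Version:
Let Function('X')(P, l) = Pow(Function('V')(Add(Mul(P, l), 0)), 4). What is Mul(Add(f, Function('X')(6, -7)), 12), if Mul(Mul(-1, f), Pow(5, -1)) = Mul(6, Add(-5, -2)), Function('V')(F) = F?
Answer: 37342872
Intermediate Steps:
Function('X')(P, l) = Mul(Pow(P, 4), Pow(l, 4)) (Function('X')(P, l) = Pow(Add(Mul(P, l), 0), 4) = Pow(Mul(P, l), 4) = Mul(Pow(P, 4), Pow(l, 4)))
f = 210 (f = Mul(-5, Mul(6, Add(-5, -2))) = Mul(-5, Mul(6, -7)) = Mul(-5, -42) = 210)
Mul(Add(f, Function('X')(6, -7)), 12) = Mul(Add(210, Mul(Pow(6, 4), Pow(-7, 4))), 12) = Mul(Add(210, Mul(1296, 2401)), 12) = Mul(Add(210, 3111696), 12) = Mul(3111906, 12) = 37342872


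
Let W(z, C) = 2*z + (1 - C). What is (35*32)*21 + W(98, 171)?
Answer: 23546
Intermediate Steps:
W(z, C) = 1 - C + 2*z
(35*32)*21 + W(98, 171) = (35*32)*21 + (1 - 1*171 + 2*98) = 1120*21 + (1 - 171 + 196) = 23520 + 26 = 23546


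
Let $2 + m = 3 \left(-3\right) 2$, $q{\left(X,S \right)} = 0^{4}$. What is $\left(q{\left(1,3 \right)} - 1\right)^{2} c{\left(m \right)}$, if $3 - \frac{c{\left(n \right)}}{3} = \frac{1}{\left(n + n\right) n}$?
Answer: $\frac{7197}{800} \approx 8.9962$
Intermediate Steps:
$q{\left(X,S \right)} = 0$
$m = -20$ ($m = -2 + 3 \left(-3\right) 2 = -2 - 18 = -20$)
$c{\left(n \right)} = 9 - \frac{3}{2 n^{2}}$ ($c{\left(n \right)} = 9 - 3 \frac{1}{\left(n + n\right) n} = 9 - 3 \frac{1}{2 n n} = 9 - 3 \frac{\frac{1}{2} \frac{1}{n}}{n} = 9 - 3 \frac{1}{2 n^{2}} = 9 - \frac{3}{2 n^{2}}$)
$\left(q{\left(1,3 \right)} - 1\right)^{2} c{\left(m \right)} = \left(0 - 1\right)^{2} \left(9 - \frac{3}{2 \cdot 400}\right) = \left(-1\right)^{2} \left(9 - \frac{3}{800}\right) = 1 \left(9 - \frac{3}{800}\right) = 1 \cdot \frac{7197}{800} = \frac{7197}{800}$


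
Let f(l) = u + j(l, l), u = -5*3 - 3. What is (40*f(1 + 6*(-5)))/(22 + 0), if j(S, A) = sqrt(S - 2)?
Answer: -360/11 + 20*I*sqrt(31)/11 ≈ -32.727 + 10.123*I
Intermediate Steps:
j(S, A) = sqrt(-2 + S)
u = -18 (u = -15 - 3 = -18)
f(l) = -18 + sqrt(-2 + l)
(40*f(1 + 6*(-5)))/(22 + 0) = (40*(-18 + sqrt(-2 + (1 + 6*(-5)))))/(22 + 0) = (40*(-18 + sqrt(-2 + (1 - 30))))/22 = (40*(-18 + sqrt(-2 - 29)))*(1/22) = (40*(-18 + sqrt(-31)))*(1/22) = (40*(-18 + I*sqrt(31)))*(1/22) = (-720 + 40*I*sqrt(31))*(1/22) = -360/11 + 20*I*sqrt(31)/11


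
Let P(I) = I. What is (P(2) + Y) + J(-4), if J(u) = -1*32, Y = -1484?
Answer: -1514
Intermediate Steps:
J(u) = -32
(P(2) + Y) + J(-4) = (2 - 1484) - 32 = -1482 - 32 = -1514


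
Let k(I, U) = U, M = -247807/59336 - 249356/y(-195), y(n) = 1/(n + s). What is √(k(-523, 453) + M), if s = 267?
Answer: I*√15802216321491134/29668 ≈ 4237.1*I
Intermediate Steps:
y(n) = 1/(267 + n) (y(n) = 1/(n + 267) = 1/(267 + n))
M = -1065296956159/59336 (M = -247807/59336 - 249356/(1/(267 - 195)) = -247807*1/59336 - 249356/(1/72) = -247807/59336 - 249356/1/72 = -247807/59336 - 249356*72 = -247807/59336 - 17953632 = -1065296956159/59336 ≈ -1.7954e+7)
√(k(-523, 453) + M) = √(453 - 1065296956159/59336) = √(-1065270076951/59336) = I*√15802216321491134/29668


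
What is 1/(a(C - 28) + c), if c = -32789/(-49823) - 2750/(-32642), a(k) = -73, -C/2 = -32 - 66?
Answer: -813161183/58757110465 ≈ -0.013839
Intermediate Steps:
C = 196 (C = -2*(-32 - 66) = -2*(-98) = 196)
c = 603655894/813161183 (c = -32789*(-1/49823) - 2750*(-1/32642) = 32789/49823 + 1375/16321 = 603655894/813161183 ≈ 0.74236)
1/(a(C - 28) + c) = 1/(-73 + 603655894/813161183) = 1/(-58757110465/813161183) = -813161183/58757110465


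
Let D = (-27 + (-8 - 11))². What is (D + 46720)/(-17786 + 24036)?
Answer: 24418/3125 ≈ 7.8138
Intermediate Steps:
D = 2116 (D = (-27 - 19)² = (-46)² = 2116)
(D + 46720)/(-17786 + 24036) = (2116 + 46720)/(-17786 + 24036) = 48836/6250 = 48836*(1/6250) = 24418/3125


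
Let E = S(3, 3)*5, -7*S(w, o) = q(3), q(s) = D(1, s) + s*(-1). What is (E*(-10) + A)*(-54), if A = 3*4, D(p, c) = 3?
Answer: -648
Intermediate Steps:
A = 12
q(s) = 3 - s (q(s) = 3 + s*(-1) = 3 - s)
S(w, o) = 0 (S(w, o) = -(3 - 1*3)/7 = -(3 - 3)/7 = -1/7*0 = 0)
E = 0 (E = 0*5 = 0)
(E*(-10) + A)*(-54) = (0*(-10) + 12)*(-54) = (0 + 12)*(-54) = 12*(-54) = -648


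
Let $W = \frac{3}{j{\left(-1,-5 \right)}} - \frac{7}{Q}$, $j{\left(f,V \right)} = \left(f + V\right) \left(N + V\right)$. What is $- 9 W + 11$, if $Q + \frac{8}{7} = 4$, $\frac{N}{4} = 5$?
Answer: $\frac{667}{20} \approx 33.35$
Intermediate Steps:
$N = 20$ ($N = 4 \cdot 5 = 20$)
$Q = \frac{20}{7}$ ($Q = - \frac{8}{7} + 4 = \frac{20}{7} \approx 2.8571$)
$j{\left(f,V \right)} = \left(20 + V\right) \left(V + f\right)$ ($j{\left(f,V \right)} = \left(f + V\right) \left(20 + V\right) = \left(V + f\right) \left(20 + V\right) = \left(20 + V\right) \left(V + f\right)$)
$W = - \frac{149}{60}$ ($W = \frac{3}{\left(-5\right)^{2} + 20 \left(-5\right) + 20 \left(-1\right) - -5} - \frac{7}{\frac{20}{7}} = \frac{3}{25 - 100 - 20 + 5} - \frac{49}{20} = \frac{3}{-90} - \frac{49}{20} = 3 \left(- \frac{1}{90}\right) - \frac{49}{20} = - \frac{1}{30} - \frac{49}{20} = - \frac{149}{60} \approx -2.4833$)
$- 9 W + 11 = \left(-9\right) \left(- \frac{149}{60}\right) + 11 = \frac{447}{20} + 11 = \frac{667}{20}$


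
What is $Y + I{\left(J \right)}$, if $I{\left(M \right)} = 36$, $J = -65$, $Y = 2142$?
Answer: $2178$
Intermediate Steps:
$Y + I{\left(J \right)} = 2142 + 36 = 2178$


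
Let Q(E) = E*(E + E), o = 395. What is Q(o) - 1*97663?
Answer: 214387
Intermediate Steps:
Q(E) = 2*E² (Q(E) = E*(2*E) = 2*E²)
Q(o) - 1*97663 = 2*395² - 1*97663 = 2*156025 - 97663 = 312050 - 97663 = 214387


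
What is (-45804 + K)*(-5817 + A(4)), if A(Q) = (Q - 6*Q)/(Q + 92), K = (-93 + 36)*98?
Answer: 1195785345/4 ≈ 2.9895e+8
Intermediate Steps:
K = -5586 (K = -57*98 = -5586)
A(Q) = -5*Q/(92 + Q) (A(Q) = (-5*Q)/(92 + Q) = -5*Q/(92 + Q))
(-45804 + K)*(-5817 + A(4)) = (-45804 - 5586)*(-5817 - 5*4/(92 + 4)) = -51390*(-5817 - 5*4/96) = -51390*(-5817 - 5*4*1/96) = -51390*(-5817 - 5/24) = -51390*(-139613/24) = 1195785345/4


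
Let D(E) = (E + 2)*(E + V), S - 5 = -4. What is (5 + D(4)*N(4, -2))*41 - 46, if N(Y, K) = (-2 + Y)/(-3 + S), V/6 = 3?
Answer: -5253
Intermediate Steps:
S = 1 (S = 5 - 4 = 1)
V = 18 (V = 6*3 = 18)
D(E) = (2 + E)*(18 + E) (D(E) = (E + 2)*(E + 18) = (2 + E)*(18 + E))
N(Y, K) = 1 - Y/2 (N(Y, K) = (-2 + Y)/(-3 + 1) = (-2 + Y)/(-2) = (-2 + Y)*(-½) = 1 - Y/2)
(5 + D(4)*N(4, -2))*41 - 46 = (5 + (36 + 4² + 20*4)*(1 - ½*4))*41 - 46 = (5 + (36 + 16 + 80)*(1 - 2))*41 - 46 = (5 + 132*(-1))*41 - 46 = (5 - 132)*41 - 46 = -127*41 - 46 = -5207 - 46 = -5253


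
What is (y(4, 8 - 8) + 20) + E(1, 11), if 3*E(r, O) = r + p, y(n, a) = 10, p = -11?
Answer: 80/3 ≈ 26.667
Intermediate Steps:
E(r, O) = -11/3 + r/3 (E(r, O) = (r - 11)/3 = (-11 + r)/3 = -11/3 + r/3)
(y(4, 8 - 8) + 20) + E(1, 11) = (10 + 20) + (-11/3 + (⅓)*1) = 30 + (-11/3 + ⅓) = 30 - 10/3 = 80/3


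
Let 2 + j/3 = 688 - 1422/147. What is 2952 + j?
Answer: 244068/49 ≈ 4981.0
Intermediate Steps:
j = 99420/49 (j = -6 + 3*(688 - 1422/147) = -6 + 3*(688 - 1422*1/147) = -6 + 3*(688 - 474/49) = -6 + 3*(33238/49) = -6 + 99714/49 = 99420/49 ≈ 2029.0)
2952 + j = 2952 + 99420/49 = 244068/49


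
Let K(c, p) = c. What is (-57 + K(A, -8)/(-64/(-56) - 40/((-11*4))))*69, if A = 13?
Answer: -552345/158 ≈ -3495.9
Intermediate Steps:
(-57 + K(A, -8)/(-64/(-56) - 40/((-11*4))))*69 = (-57 + 13/(-64/(-56) - 40/((-11*4))))*69 = (-57 + 13/(-64*(-1/56) - 40/(-44)))*69 = (-57 + 13/(8/7 - 40*(-1/44)))*69 = (-57 + 13/(8/7 + 10/11))*69 = (-57 + 13/(158/77))*69 = (-57 + 13*(77/158))*69 = (-57 + 1001/158)*69 = -8005/158*69 = -552345/158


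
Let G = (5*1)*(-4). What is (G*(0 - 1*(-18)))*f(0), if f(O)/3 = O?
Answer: 0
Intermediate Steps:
f(O) = 3*O
G = -20 (G = 5*(-4) = -20)
(G*(0 - 1*(-18)))*f(0) = (-20*(0 - 1*(-18)))*(3*0) = -20*(0 + 18)*0 = -20*18*0 = -360*0 = 0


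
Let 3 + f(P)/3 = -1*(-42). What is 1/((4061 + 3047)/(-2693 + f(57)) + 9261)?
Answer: 644/5962307 ≈ 0.00010801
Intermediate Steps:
f(P) = 117 (f(P) = -9 + 3*(-1*(-42)) = -9 + 3*42 = -9 + 126 = 117)
1/((4061 + 3047)/(-2693 + f(57)) + 9261) = 1/((4061 + 3047)/(-2693 + 117) + 9261) = 1/(7108/(-2576) + 9261) = 1/(7108*(-1/2576) + 9261) = 1/(-1777/644 + 9261) = 1/(5962307/644) = 644/5962307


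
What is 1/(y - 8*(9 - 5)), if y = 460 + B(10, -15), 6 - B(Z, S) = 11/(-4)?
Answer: 4/1747 ≈ 0.0022896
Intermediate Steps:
B(Z, S) = 35/4 (B(Z, S) = 6 - 11/(-4) = 6 - 11*(-1)/4 = 6 - 1*(-11/4) = 6 + 11/4 = 35/4)
y = 1875/4 (y = 460 + 35/4 = 1875/4 ≈ 468.75)
1/(y - 8*(9 - 5)) = 1/(1875/4 - 8*(9 - 5)) = 1/(1875/4 - 8*4) = 1/(1875/4 - 32) = 1/(1747/4) = 4/1747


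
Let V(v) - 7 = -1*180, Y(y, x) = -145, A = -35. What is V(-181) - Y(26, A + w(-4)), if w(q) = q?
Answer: -28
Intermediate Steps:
V(v) = -173 (V(v) = 7 - 1*180 = 7 - 180 = -173)
V(-181) - Y(26, A + w(-4)) = -173 - 1*(-145) = -173 + 145 = -28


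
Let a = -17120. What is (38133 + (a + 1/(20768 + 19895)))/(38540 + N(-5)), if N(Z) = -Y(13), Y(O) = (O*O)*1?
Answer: 854451620/1560279973 ≈ 0.54763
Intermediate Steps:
Y(O) = O**2 (Y(O) = O**2*1 = O**2)
N(Z) = -169 (N(Z) = -1*13**2 = -1*169 = -169)
(38133 + (a + 1/(20768 + 19895)))/(38540 + N(-5)) = (38133 + (-17120 + 1/(20768 + 19895)))/(38540 - 169) = (38133 + (-17120 + 1/40663))/38371 = (38133 + (-17120 + 1/40663))*(1/38371) = (38133 - 696150559/40663)*(1/38371) = (854451620/40663)*(1/38371) = 854451620/1560279973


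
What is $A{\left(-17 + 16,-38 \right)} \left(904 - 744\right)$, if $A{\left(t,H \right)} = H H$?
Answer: $231040$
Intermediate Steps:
$A{\left(t,H \right)} = H^{2}$
$A{\left(-17 + 16,-38 \right)} \left(904 - 744\right) = \left(-38\right)^{2} \left(904 - 744\right) = 1444 \cdot 160 = 231040$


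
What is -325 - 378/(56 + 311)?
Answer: -119653/367 ≈ -326.03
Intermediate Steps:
-325 - 378/(56 + 311) = -325 - 378/367 = -119653/367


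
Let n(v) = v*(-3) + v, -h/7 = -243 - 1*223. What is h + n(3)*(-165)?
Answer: 4252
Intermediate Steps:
h = 3262 (h = -7*(-243 - 1*223) = -7*(-243 - 223) = -7*(-466) = 3262)
n(v) = -2*v (n(v) = -3*v + v = -2*v)
h + n(3)*(-165) = 3262 - 2*3*(-165) = 3262 - 6*(-165) = 3262 + 990 = 4252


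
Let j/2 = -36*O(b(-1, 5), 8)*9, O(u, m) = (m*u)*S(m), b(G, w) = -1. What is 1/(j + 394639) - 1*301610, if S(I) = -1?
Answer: -117463522549/389455 ≈ -3.0161e+5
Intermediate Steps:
O(u, m) = -m*u (O(u, m) = (m*u)*(-1) = -m*u)
j = -5184 (j = 2*(-(-36)*8*(-1)*9) = 2*(-36*8*9) = 2*(-288*9) = 2*(-2592) = -5184)
1/(j + 394639) - 1*301610 = 1/(-5184 + 394639) - 1*301610 = 1/389455 - 301610 = -117463522549/389455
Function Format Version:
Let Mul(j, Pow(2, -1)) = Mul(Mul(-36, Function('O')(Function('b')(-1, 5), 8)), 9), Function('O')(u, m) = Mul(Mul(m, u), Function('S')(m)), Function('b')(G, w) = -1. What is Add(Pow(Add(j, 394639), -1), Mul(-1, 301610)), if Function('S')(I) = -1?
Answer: Rational(-117463522549, 389455) ≈ -3.0161e+5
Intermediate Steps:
Function('O')(u, m) = Mul(-1, m, u) (Function('O')(u, m) = Mul(Mul(m, u), -1) = Mul(-1, m, u))
j = -5184 (j = Mul(2, Mul(Mul(-36, Mul(-1, 8, -1)), 9)) = Mul(2, Mul(Mul(-36, 8), 9)) = Mul(2, Mul(-288, 9)) = Mul(2, -2592) = -5184)
Add(Pow(Add(j, 394639), -1), Mul(-1, 301610)) = Add(Pow(Add(-5184, 394639), -1), Mul(-1, 301610)) = Add(Pow(389455, -1), -301610) = Add(Rational(1, 389455), -301610) = Rational(-117463522549, 389455)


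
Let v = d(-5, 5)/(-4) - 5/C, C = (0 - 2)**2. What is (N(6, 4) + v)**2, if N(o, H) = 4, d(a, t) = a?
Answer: 16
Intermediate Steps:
C = 4 (C = (-2)**2 = 4)
v = 0 (v = -5/(-4) - 5/4 = -5*(-1/4) - 5*1/4 = 5/4 - 5/4 = 0)
(N(6, 4) + v)**2 = (4 + 0)**2 = 4**2 = 16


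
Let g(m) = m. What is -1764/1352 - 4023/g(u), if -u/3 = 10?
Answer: 112212/845 ≈ 132.80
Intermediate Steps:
u = -30 (u = -3*10 = -30)
-1764/1352 - 4023/g(u) = -1764/1352 - 4023/(-30) = -1764*1/1352 - 4023*(-1/30) = -441/338 + 1341/10 = 112212/845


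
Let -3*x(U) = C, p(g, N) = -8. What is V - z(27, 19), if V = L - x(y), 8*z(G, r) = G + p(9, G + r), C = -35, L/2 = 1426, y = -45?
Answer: 68111/24 ≈ 2838.0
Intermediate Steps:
L = 2852 (L = 2*1426 = 2852)
z(G, r) = -1 + G/8 (z(G, r) = (G - 8)/8 = (-8 + G)/8 = -1 + G/8)
x(U) = 35/3 (x(U) = -⅓*(-35) = 35/3)
V = 8521/3 (V = 2852 - 1*35/3 = 2852 - 35/3 = 8521/3 ≈ 2840.3)
V - z(27, 19) = 8521/3 - (-1 + (⅛)*27) = 8521/3 - (-1 + 27/8) = 8521/3 - 1*19/8 = 8521/3 - 19/8 = 68111/24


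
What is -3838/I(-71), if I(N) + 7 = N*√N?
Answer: 707/9420 - 7171*I*√71/9420 ≈ 0.075053 - 6.4144*I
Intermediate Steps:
I(N) = -7 + N^(3/2) (I(N) = -7 + N*√N = -7 + N^(3/2))
-3838/I(-71) = -3838/(-7 + (-71)^(3/2)) = -3838/(-7 - 71*I*√71)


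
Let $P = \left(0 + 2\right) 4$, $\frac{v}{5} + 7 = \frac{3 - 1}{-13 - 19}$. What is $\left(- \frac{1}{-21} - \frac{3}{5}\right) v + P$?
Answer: $\frac{4621}{168} \approx 27.506$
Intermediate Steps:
$v = - \frac{565}{16}$ ($v = -35 + 5 \frac{3 - 1}{-13 - 19} = -35 + 5 \frac{2}{-32} = -35 + 5 \cdot 2 \left(- \frac{1}{32}\right) = -35 + 5 \left(- \frac{1}{16}\right) = -35 - \frac{5}{16} = - \frac{565}{16} \approx -35.313$)
$P = 8$ ($P = 2 \cdot 4 = 8$)
$\left(- \frac{1}{-21} - \frac{3}{5}\right) v + P = \left(- \frac{1}{-21} - \frac{3}{5}\right) \left(- \frac{565}{16}\right) + 8 = \left(\left(-1\right) \left(- \frac{1}{21}\right) - \frac{3}{5}\right) \left(- \frac{565}{16}\right) + 8 = \left(\frac{1}{21} - \frac{3}{5}\right) \left(- \frac{565}{16}\right) + 8 = \left(- \frac{58}{105}\right) \left(- \frac{565}{16}\right) + 8 = \frac{3277}{168} + 8 = \frac{4621}{168}$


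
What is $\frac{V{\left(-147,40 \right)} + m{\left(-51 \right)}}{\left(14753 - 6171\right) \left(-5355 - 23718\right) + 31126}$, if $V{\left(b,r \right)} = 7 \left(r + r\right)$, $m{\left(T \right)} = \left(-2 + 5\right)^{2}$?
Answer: $- \frac{569}{249473360} \approx -2.2808 \cdot 10^{-6}$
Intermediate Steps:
$m{\left(T \right)} = 9$ ($m{\left(T \right)} = 3^{2} = 9$)
$V{\left(b,r \right)} = 14 r$ ($V{\left(b,r \right)} = 7 \cdot 2 r = 14 r$)
$\frac{V{\left(-147,40 \right)} + m{\left(-51 \right)}}{\left(14753 - 6171\right) \left(-5355 - 23718\right) + 31126} = \frac{14 \cdot 40 + 9}{\left(14753 - 6171\right) \left(-5355 - 23718\right) + 31126} = \frac{560 + 9}{8582 \left(-29073\right) + 31126} = \frac{569}{-249504486 + 31126} = \frac{569}{-249473360} = 569 \left(- \frac{1}{249473360}\right) = - \frac{569}{249473360}$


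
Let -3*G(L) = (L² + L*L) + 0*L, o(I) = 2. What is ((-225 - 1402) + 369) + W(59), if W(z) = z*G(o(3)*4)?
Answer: -11326/3 ≈ -3775.3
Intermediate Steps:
G(L) = -2*L²/3 (G(L) = -((L² + L*L) + 0*L)/3 = -((L² + L²) + 0)/3 = -(2*L² + 0)/3 = -2*L²/3)
W(z) = -128*z/3 (W(z) = z*(-2*(2*4)²/3) = z*(-⅔*8²) = z*(-⅔*64) = z*(-128/3) = -128*z/3)
((-225 - 1402) + 369) + W(59) = ((-225 - 1402) + 369) - 128/3*59 = (-1627 + 369) - 7552/3 = -1258 - 7552/3 = -11326/3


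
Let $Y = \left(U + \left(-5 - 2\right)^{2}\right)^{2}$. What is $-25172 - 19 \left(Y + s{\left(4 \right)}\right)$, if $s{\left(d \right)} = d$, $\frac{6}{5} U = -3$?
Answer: $- \frac{265323}{4} \approx -66331.0$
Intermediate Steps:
$U = - \frac{5}{2}$ ($U = \frac{5}{6} \left(-3\right) = - \frac{5}{2} \approx -2.5$)
$Y = \frac{8649}{4}$ ($Y = \left(- \frac{5}{2} + \left(-5 - 2\right)^{2}\right)^{2} = \left(- \frac{5}{2} + \left(-7\right)^{2}\right)^{2} = \left(- \frac{5}{2} + 49\right)^{2} = \left(\frac{93}{2}\right)^{2} = \frac{8649}{4} \approx 2162.3$)
$-25172 - 19 \left(Y + s{\left(4 \right)}\right) = -25172 - 19 \left(\frac{8649}{4} + 4\right) = -25172 - 19 \cdot \frac{8665}{4} = -25172 - \frac{164635}{4} = - \frac{265323}{4}$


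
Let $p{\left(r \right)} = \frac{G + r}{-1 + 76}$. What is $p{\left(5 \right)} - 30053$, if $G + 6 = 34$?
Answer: $- \frac{751314}{25} \approx -30053.0$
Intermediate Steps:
$G = 28$ ($G = -6 + 34 = 28$)
$p{\left(r \right)} = \frac{28}{75} + \frac{r}{75}$ ($p{\left(r \right)} = \frac{28 + r}{-1 + 76} = \frac{28 + r}{75} = \left(28 + r\right) \frac{1}{75} = \frac{28}{75} + \frac{r}{75}$)
$p{\left(5 \right)} - 30053 = \left(\frac{28}{75} + \frac{1}{75} \cdot 5\right) - 30053 = \left(\frac{28}{75} + \frac{1}{15}\right) - 30053 = \frac{11}{25} - 30053 = - \frac{751314}{25}$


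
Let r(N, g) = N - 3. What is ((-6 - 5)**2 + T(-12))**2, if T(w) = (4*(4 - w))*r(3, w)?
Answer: 14641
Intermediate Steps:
r(N, g) = -3 + N
T(w) = 0 (T(w) = (4*(4 - w))*(-3 + 3) = (16 - 4*w)*0 = 0)
((-6 - 5)**2 + T(-12))**2 = ((-6 - 5)**2 + 0)**2 = ((-11)**2 + 0)**2 = (121 + 0)**2 = 121**2 = 14641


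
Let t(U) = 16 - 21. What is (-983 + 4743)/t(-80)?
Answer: -752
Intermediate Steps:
t(U) = -5
(-983 + 4743)/t(-80) = (-983 + 4743)/(-5) = 3760*(-⅕) = -752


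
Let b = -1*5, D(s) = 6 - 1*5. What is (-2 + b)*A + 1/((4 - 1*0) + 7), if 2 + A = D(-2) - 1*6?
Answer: 540/11 ≈ 49.091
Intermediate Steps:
D(s) = 1 (D(s) = 6 - 5 = 1)
b = -5
A = -7 (A = -2 + (1 - 1*6) = -2 + (1 - 6) = -2 - 5 = -7)
(-2 + b)*A + 1/((4 - 1*0) + 7) = (-2 - 5)*(-7) + 1/((4 - 1*0) + 7) = -7*(-7) + 1/((4 + 0) + 7) = 49 + 1/(4 + 7) = 49 + 1/11 = 540/11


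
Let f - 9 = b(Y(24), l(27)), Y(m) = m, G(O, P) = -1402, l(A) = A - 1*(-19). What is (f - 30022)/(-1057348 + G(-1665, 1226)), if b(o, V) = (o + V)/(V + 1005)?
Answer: 31543593/1112746250 ≈ 0.028348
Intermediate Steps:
l(A) = 19 + A (l(A) = A + 19 = 19 + A)
b(o, V) = (V + o)/(1005 + V)
f = 9529/1051 (f = 9 + ((19 + 27) + 24)/(1005 + (19 + 27)) = 9 + (46 + 24)/(1005 + 46) = 9 + 70/1051 = 9529/1051 ≈ 9.0666)
(f - 30022)/(-1057348 + G(-1665, 1226)) = (9529/1051 - 30022)/(-1057348 - 1402) = -31543593/1051/(-1058750) = -31543593/1051*(-1/1058750) = 31543593/1112746250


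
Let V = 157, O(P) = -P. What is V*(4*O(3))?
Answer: -1884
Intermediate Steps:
V*(4*O(3)) = 157*(4*(-1*3)) = 157*(4*(-3)) = 157*(-12) = -1884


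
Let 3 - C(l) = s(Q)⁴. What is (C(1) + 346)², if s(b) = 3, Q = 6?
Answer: 71824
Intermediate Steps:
C(l) = -78 (C(l) = 3 - 1*3⁴ = 3 - 1*81 = 3 - 81 = -78)
(C(1) + 346)² = (-78 + 346)² = 268² = 71824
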